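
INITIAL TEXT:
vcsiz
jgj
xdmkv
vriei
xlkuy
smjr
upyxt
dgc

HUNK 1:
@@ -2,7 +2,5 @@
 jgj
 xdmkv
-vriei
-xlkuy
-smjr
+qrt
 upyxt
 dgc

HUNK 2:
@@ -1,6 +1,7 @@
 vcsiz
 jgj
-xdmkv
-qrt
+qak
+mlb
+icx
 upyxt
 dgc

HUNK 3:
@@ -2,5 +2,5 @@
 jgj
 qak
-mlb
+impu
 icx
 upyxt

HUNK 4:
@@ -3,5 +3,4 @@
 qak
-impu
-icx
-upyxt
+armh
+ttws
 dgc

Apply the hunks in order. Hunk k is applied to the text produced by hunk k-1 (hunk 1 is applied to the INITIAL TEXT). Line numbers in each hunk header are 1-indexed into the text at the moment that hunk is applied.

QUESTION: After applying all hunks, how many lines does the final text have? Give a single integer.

Hunk 1: at line 2 remove [vriei,xlkuy,smjr] add [qrt] -> 6 lines: vcsiz jgj xdmkv qrt upyxt dgc
Hunk 2: at line 1 remove [xdmkv,qrt] add [qak,mlb,icx] -> 7 lines: vcsiz jgj qak mlb icx upyxt dgc
Hunk 3: at line 2 remove [mlb] add [impu] -> 7 lines: vcsiz jgj qak impu icx upyxt dgc
Hunk 4: at line 3 remove [impu,icx,upyxt] add [armh,ttws] -> 6 lines: vcsiz jgj qak armh ttws dgc
Final line count: 6

Answer: 6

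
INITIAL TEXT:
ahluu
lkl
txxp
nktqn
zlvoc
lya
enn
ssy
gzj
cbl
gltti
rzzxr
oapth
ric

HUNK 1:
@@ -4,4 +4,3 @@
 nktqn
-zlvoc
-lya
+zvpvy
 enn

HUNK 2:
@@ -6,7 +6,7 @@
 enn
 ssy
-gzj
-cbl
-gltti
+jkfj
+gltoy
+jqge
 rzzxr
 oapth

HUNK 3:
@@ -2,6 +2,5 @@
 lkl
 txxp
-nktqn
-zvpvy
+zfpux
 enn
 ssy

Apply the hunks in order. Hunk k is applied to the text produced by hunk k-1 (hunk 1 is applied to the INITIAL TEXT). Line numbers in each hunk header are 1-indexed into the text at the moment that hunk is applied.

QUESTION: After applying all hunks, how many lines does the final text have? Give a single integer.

Answer: 12

Derivation:
Hunk 1: at line 4 remove [zlvoc,lya] add [zvpvy] -> 13 lines: ahluu lkl txxp nktqn zvpvy enn ssy gzj cbl gltti rzzxr oapth ric
Hunk 2: at line 6 remove [gzj,cbl,gltti] add [jkfj,gltoy,jqge] -> 13 lines: ahluu lkl txxp nktqn zvpvy enn ssy jkfj gltoy jqge rzzxr oapth ric
Hunk 3: at line 2 remove [nktqn,zvpvy] add [zfpux] -> 12 lines: ahluu lkl txxp zfpux enn ssy jkfj gltoy jqge rzzxr oapth ric
Final line count: 12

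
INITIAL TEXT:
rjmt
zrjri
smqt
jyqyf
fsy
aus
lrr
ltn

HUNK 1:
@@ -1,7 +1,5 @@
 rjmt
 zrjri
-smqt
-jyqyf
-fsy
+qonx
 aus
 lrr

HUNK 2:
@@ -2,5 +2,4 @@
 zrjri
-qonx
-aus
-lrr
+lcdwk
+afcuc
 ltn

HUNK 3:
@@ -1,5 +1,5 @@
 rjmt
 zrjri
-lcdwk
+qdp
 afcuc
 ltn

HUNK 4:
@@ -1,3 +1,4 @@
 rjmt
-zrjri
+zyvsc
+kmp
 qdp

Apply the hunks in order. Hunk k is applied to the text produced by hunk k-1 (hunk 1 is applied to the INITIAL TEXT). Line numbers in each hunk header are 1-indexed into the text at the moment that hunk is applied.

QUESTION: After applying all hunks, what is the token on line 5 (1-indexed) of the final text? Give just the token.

Hunk 1: at line 1 remove [smqt,jyqyf,fsy] add [qonx] -> 6 lines: rjmt zrjri qonx aus lrr ltn
Hunk 2: at line 2 remove [qonx,aus,lrr] add [lcdwk,afcuc] -> 5 lines: rjmt zrjri lcdwk afcuc ltn
Hunk 3: at line 1 remove [lcdwk] add [qdp] -> 5 lines: rjmt zrjri qdp afcuc ltn
Hunk 4: at line 1 remove [zrjri] add [zyvsc,kmp] -> 6 lines: rjmt zyvsc kmp qdp afcuc ltn
Final line 5: afcuc

Answer: afcuc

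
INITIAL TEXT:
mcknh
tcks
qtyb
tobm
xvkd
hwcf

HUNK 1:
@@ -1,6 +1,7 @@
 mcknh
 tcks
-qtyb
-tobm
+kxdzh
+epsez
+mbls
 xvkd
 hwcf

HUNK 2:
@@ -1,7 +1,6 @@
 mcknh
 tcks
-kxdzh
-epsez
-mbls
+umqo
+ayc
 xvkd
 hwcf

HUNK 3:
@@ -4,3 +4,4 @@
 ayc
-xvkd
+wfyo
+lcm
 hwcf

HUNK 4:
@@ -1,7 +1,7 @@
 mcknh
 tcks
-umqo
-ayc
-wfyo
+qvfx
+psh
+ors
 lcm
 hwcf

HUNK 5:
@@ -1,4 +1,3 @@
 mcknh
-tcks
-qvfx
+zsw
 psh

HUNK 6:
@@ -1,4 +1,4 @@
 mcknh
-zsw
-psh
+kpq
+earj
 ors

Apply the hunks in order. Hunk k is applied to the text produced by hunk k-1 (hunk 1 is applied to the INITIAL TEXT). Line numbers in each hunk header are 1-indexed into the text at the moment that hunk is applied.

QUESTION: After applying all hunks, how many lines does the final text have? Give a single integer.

Answer: 6

Derivation:
Hunk 1: at line 1 remove [qtyb,tobm] add [kxdzh,epsez,mbls] -> 7 lines: mcknh tcks kxdzh epsez mbls xvkd hwcf
Hunk 2: at line 1 remove [kxdzh,epsez,mbls] add [umqo,ayc] -> 6 lines: mcknh tcks umqo ayc xvkd hwcf
Hunk 3: at line 4 remove [xvkd] add [wfyo,lcm] -> 7 lines: mcknh tcks umqo ayc wfyo lcm hwcf
Hunk 4: at line 1 remove [umqo,ayc,wfyo] add [qvfx,psh,ors] -> 7 lines: mcknh tcks qvfx psh ors lcm hwcf
Hunk 5: at line 1 remove [tcks,qvfx] add [zsw] -> 6 lines: mcknh zsw psh ors lcm hwcf
Hunk 6: at line 1 remove [zsw,psh] add [kpq,earj] -> 6 lines: mcknh kpq earj ors lcm hwcf
Final line count: 6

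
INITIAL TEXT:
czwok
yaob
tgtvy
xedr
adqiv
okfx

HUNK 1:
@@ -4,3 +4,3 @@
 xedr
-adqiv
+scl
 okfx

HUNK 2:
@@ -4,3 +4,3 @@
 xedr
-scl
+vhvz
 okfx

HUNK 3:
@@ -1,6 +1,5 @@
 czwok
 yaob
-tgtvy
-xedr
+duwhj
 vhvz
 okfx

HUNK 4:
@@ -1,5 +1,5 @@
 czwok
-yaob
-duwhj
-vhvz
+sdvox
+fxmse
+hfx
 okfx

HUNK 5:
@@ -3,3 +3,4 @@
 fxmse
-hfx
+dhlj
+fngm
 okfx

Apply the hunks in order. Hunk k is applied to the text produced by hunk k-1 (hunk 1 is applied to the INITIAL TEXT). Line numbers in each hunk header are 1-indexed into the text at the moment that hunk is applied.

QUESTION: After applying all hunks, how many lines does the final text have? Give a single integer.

Answer: 6

Derivation:
Hunk 1: at line 4 remove [adqiv] add [scl] -> 6 lines: czwok yaob tgtvy xedr scl okfx
Hunk 2: at line 4 remove [scl] add [vhvz] -> 6 lines: czwok yaob tgtvy xedr vhvz okfx
Hunk 3: at line 1 remove [tgtvy,xedr] add [duwhj] -> 5 lines: czwok yaob duwhj vhvz okfx
Hunk 4: at line 1 remove [yaob,duwhj,vhvz] add [sdvox,fxmse,hfx] -> 5 lines: czwok sdvox fxmse hfx okfx
Hunk 5: at line 3 remove [hfx] add [dhlj,fngm] -> 6 lines: czwok sdvox fxmse dhlj fngm okfx
Final line count: 6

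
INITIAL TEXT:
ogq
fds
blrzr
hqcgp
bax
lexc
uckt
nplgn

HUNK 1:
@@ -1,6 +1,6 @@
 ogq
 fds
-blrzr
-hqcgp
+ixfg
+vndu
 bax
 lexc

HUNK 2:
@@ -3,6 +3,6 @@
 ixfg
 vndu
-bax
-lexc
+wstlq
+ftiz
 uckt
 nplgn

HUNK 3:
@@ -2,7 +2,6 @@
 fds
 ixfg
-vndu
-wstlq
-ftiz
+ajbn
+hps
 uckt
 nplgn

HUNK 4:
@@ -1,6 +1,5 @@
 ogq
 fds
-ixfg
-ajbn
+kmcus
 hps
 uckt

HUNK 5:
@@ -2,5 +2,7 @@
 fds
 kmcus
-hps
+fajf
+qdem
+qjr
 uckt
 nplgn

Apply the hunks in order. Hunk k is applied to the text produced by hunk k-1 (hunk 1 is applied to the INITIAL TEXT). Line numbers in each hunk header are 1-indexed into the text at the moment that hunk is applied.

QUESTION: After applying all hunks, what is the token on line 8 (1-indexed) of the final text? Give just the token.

Answer: nplgn

Derivation:
Hunk 1: at line 1 remove [blrzr,hqcgp] add [ixfg,vndu] -> 8 lines: ogq fds ixfg vndu bax lexc uckt nplgn
Hunk 2: at line 3 remove [bax,lexc] add [wstlq,ftiz] -> 8 lines: ogq fds ixfg vndu wstlq ftiz uckt nplgn
Hunk 3: at line 2 remove [vndu,wstlq,ftiz] add [ajbn,hps] -> 7 lines: ogq fds ixfg ajbn hps uckt nplgn
Hunk 4: at line 1 remove [ixfg,ajbn] add [kmcus] -> 6 lines: ogq fds kmcus hps uckt nplgn
Hunk 5: at line 2 remove [hps] add [fajf,qdem,qjr] -> 8 lines: ogq fds kmcus fajf qdem qjr uckt nplgn
Final line 8: nplgn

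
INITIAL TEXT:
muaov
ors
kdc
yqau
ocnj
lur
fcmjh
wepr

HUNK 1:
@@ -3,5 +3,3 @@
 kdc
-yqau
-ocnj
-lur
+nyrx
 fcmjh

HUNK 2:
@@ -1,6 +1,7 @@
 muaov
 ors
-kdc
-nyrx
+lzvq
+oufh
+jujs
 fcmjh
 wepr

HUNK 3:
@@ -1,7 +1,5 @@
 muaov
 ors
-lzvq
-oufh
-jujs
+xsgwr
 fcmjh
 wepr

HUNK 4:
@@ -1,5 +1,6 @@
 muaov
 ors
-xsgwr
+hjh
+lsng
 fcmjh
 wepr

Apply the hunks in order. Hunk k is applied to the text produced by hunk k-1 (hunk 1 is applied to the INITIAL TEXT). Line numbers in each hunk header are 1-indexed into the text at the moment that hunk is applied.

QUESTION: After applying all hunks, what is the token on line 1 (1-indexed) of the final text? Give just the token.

Hunk 1: at line 3 remove [yqau,ocnj,lur] add [nyrx] -> 6 lines: muaov ors kdc nyrx fcmjh wepr
Hunk 2: at line 1 remove [kdc,nyrx] add [lzvq,oufh,jujs] -> 7 lines: muaov ors lzvq oufh jujs fcmjh wepr
Hunk 3: at line 1 remove [lzvq,oufh,jujs] add [xsgwr] -> 5 lines: muaov ors xsgwr fcmjh wepr
Hunk 4: at line 1 remove [xsgwr] add [hjh,lsng] -> 6 lines: muaov ors hjh lsng fcmjh wepr
Final line 1: muaov

Answer: muaov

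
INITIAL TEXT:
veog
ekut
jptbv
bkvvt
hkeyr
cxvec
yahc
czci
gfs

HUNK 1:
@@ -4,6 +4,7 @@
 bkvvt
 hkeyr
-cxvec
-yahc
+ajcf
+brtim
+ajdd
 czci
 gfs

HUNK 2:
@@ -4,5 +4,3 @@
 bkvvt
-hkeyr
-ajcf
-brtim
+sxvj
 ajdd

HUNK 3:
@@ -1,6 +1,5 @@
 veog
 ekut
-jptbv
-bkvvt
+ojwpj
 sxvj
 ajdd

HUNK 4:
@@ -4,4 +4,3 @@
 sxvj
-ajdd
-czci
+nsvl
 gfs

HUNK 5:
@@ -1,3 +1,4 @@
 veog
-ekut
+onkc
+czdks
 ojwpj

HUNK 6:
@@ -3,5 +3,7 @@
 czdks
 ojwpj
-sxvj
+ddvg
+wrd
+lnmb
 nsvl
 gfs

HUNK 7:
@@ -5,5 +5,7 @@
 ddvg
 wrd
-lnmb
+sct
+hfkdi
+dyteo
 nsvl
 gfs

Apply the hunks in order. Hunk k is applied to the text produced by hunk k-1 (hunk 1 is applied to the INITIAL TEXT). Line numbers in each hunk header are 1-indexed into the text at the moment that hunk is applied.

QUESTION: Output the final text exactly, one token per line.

Answer: veog
onkc
czdks
ojwpj
ddvg
wrd
sct
hfkdi
dyteo
nsvl
gfs

Derivation:
Hunk 1: at line 4 remove [cxvec,yahc] add [ajcf,brtim,ajdd] -> 10 lines: veog ekut jptbv bkvvt hkeyr ajcf brtim ajdd czci gfs
Hunk 2: at line 4 remove [hkeyr,ajcf,brtim] add [sxvj] -> 8 lines: veog ekut jptbv bkvvt sxvj ajdd czci gfs
Hunk 3: at line 1 remove [jptbv,bkvvt] add [ojwpj] -> 7 lines: veog ekut ojwpj sxvj ajdd czci gfs
Hunk 4: at line 4 remove [ajdd,czci] add [nsvl] -> 6 lines: veog ekut ojwpj sxvj nsvl gfs
Hunk 5: at line 1 remove [ekut] add [onkc,czdks] -> 7 lines: veog onkc czdks ojwpj sxvj nsvl gfs
Hunk 6: at line 3 remove [sxvj] add [ddvg,wrd,lnmb] -> 9 lines: veog onkc czdks ojwpj ddvg wrd lnmb nsvl gfs
Hunk 7: at line 5 remove [lnmb] add [sct,hfkdi,dyteo] -> 11 lines: veog onkc czdks ojwpj ddvg wrd sct hfkdi dyteo nsvl gfs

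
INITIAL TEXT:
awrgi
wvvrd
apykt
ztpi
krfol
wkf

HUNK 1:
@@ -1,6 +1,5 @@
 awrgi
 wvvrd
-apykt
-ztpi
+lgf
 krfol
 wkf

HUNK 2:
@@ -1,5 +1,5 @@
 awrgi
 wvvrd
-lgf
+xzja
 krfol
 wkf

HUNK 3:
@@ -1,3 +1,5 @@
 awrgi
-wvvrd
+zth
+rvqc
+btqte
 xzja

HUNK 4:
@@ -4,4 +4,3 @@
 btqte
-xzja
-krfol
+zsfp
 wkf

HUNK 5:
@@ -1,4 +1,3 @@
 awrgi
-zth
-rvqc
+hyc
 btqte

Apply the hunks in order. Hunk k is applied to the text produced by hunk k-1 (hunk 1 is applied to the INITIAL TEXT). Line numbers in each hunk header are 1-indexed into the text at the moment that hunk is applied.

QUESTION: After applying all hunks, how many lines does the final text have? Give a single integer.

Answer: 5

Derivation:
Hunk 1: at line 1 remove [apykt,ztpi] add [lgf] -> 5 lines: awrgi wvvrd lgf krfol wkf
Hunk 2: at line 1 remove [lgf] add [xzja] -> 5 lines: awrgi wvvrd xzja krfol wkf
Hunk 3: at line 1 remove [wvvrd] add [zth,rvqc,btqte] -> 7 lines: awrgi zth rvqc btqte xzja krfol wkf
Hunk 4: at line 4 remove [xzja,krfol] add [zsfp] -> 6 lines: awrgi zth rvqc btqte zsfp wkf
Hunk 5: at line 1 remove [zth,rvqc] add [hyc] -> 5 lines: awrgi hyc btqte zsfp wkf
Final line count: 5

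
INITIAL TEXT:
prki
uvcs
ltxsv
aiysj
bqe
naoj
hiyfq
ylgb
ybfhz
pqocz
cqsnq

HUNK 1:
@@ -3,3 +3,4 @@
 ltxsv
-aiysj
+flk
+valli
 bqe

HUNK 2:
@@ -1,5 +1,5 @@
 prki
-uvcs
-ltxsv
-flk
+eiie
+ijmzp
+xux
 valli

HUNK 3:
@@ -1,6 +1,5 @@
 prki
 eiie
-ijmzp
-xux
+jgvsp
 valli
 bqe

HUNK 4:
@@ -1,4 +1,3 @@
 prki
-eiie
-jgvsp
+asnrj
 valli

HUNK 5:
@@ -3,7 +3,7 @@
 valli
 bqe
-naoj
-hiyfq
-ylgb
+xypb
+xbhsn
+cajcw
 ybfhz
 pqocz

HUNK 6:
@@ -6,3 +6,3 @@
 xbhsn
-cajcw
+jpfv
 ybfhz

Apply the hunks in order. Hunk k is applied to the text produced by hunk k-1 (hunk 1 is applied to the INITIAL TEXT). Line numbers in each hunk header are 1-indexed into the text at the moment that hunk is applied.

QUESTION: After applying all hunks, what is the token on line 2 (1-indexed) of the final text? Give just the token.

Answer: asnrj

Derivation:
Hunk 1: at line 3 remove [aiysj] add [flk,valli] -> 12 lines: prki uvcs ltxsv flk valli bqe naoj hiyfq ylgb ybfhz pqocz cqsnq
Hunk 2: at line 1 remove [uvcs,ltxsv,flk] add [eiie,ijmzp,xux] -> 12 lines: prki eiie ijmzp xux valli bqe naoj hiyfq ylgb ybfhz pqocz cqsnq
Hunk 3: at line 1 remove [ijmzp,xux] add [jgvsp] -> 11 lines: prki eiie jgvsp valli bqe naoj hiyfq ylgb ybfhz pqocz cqsnq
Hunk 4: at line 1 remove [eiie,jgvsp] add [asnrj] -> 10 lines: prki asnrj valli bqe naoj hiyfq ylgb ybfhz pqocz cqsnq
Hunk 5: at line 3 remove [naoj,hiyfq,ylgb] add [xypb,xbhsn,cajcw] -> 10 lines: prki asnrj valli bqe xypb xbhsn cajcw ybfhz pqocz cqsnq
Hunk 6: at line 6 remove [cajcw] add [jpfv] -> 10 lines: prki asnrj valli bqe xypb xbhsn jpfv ybfhz pqocz cqsnq
Final line 2: asnrj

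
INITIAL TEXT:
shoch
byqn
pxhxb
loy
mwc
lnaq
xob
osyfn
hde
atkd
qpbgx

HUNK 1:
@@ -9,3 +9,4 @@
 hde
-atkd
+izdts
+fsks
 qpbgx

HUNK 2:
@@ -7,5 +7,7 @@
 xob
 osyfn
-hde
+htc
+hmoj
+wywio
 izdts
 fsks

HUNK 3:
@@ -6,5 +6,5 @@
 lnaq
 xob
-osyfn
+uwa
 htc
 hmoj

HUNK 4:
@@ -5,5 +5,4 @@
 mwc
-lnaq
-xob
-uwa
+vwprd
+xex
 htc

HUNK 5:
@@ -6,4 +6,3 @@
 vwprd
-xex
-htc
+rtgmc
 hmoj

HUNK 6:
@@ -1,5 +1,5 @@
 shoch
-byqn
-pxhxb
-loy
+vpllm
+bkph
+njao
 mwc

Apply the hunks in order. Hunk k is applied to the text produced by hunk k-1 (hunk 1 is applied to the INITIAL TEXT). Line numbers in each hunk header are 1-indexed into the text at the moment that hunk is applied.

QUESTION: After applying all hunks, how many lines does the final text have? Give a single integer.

Hunk 1: at line 9 remove [atkd] add [izdts,fsks] -> 12 lines: shoch byqn pxhxb loy mwc lnaq xob osyfn hde izdts fsks qpbgx
Hunk 2: at line 7 remove [hde] add [htc,hmoj,wywio] -> 14 lines: shoch byqn pxhxb loy mwc lnaq xob osyfn htc hmoj wywio izdts fsks qpbgx
Hunk 3: at line 6 remove [osyfn] add [uwa] -> 14 lines: shoch byqn pxhxb loy mwc lnaq xob uwa htc hmoj wywio izdts fsks qpbgx
Hunk 4: at line 5 remove [lnaq,xob,uwa] add [vwprd,xex] -> 13 lines: shoch byqn pxhxb loy mwc vwprd xex htc hmoj wywio izdts fsks qpbgx
Hunk 5: at line 6 remove [xex,htc] add [rtgmc] -> 12 lines: shoch byqn pxhxb loy mwc vwprd rtgmc hmoj wywio izdts fsks qpbgx
Hunk 6: at line 1 remove [byqn,pxhxb,loy] add [vpllm,bkph,njao] -> 12 lines: shoch vpllm bkph njao mwc vwprd rtgmc hmoj wywio izdts fsks qpbgx
Final line count: 12

Answer: 12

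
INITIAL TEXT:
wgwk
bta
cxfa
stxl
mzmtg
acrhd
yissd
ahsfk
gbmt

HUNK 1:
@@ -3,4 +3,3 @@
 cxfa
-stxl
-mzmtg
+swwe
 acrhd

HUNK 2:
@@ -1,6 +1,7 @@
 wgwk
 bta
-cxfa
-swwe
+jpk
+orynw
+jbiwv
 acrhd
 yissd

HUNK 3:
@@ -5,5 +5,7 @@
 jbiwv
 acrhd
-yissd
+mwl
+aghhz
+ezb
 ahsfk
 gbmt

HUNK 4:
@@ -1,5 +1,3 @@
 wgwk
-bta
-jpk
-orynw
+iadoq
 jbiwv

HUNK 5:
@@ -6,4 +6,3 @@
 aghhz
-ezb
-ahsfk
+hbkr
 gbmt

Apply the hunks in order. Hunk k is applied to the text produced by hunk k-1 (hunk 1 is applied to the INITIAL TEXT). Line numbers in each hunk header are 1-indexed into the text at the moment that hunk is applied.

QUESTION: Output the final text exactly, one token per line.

Answer: wgwk
iadoq
jbiwv
acrhd
mwl
aghhz
hbkr
gbmt

Derivation:
Hunk 1: at line 3 remove [stxl,mzmtg] add [swwe] -> 8 lines: wgwk bta cxfa swwe acrhd yissd ahsfk gbmt
Hunk 2: at line 1 remove [cxfa,swwe] add [jpk,orynw,jbiwv] -> 9 lines: wgwk bta jpk orynw jbiwv acrhd yissd ahsfk gbmt
Hunk 3: at line 5 remove [yissd] add [mwl,aghhz,ezb] -> 11 lines: wgwk bta jpk orynw jbiwv acrhd mwl aghhz ezb ahsfk gbmt
Hunk 4: at line 1 remove [bta,jpk,orynw] add [iadoq] -> 9 lines: wgwk iadoq jbiwv acrhd mwl aghhz ezb ahsfk gbmt
Hunk 5: at line 6 remove [ezb,ahsfk] add [hbkr] -> 8 lines: wgwk iadoq jbiwv acrhd mwl aghhz hbkr gbmt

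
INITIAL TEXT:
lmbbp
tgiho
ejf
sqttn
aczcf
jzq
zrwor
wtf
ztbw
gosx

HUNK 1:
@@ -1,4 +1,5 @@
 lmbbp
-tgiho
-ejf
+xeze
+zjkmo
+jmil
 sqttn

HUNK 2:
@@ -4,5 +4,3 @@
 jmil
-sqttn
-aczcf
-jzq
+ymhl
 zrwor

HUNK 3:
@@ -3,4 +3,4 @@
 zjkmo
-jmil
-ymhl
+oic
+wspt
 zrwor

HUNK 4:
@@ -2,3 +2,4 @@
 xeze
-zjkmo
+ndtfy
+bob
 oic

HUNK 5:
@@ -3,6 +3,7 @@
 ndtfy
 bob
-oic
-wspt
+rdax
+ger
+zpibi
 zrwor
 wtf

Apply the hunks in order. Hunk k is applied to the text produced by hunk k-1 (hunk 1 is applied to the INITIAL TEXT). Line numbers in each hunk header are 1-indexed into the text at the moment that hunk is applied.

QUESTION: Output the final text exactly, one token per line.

Answer: lmbbp
xeze
ndtfy
bob
rdax
ger
zpibi
zrwor
wtf
ztbw
gosx

Derivation:
Hunk 1: at line 1 remove [tgiho,ejf] add [xeze,zjkmo,jmil] -> 11 lines: lmbbp xeze zjkmo jmil sqttn aczcf jzq zrwor wtf ztbw gosx
Hunk 2: at line 4 remove [sqttn,aczcf,jzq] add [ymhl] -> 9 lines: lmbbp xeze zjkmo jmil ymhl zrwor wtf ztbw gosx
Hunk 3: at line 3 remove [jmil,ymhl] add [oic,wspt] -> 9 lines: lmbbp xeze zjkmo oic wspt zrwor wtf ztbw gosx
Hunk 4: at line 2 remove [zjkmo] add [ndtfy,bob] -> 10 lines: lmbbp xeze ndtfy bob oic wspt zrwor wtf ztbw gosx
Hunk 5: at line 3 remove [oic,wspt] add [rdax,ger,zpibi] -> 11 lines: lmbbp xeze ndtfy bob rdax ger zpibi zrwor wtf ztbw gosx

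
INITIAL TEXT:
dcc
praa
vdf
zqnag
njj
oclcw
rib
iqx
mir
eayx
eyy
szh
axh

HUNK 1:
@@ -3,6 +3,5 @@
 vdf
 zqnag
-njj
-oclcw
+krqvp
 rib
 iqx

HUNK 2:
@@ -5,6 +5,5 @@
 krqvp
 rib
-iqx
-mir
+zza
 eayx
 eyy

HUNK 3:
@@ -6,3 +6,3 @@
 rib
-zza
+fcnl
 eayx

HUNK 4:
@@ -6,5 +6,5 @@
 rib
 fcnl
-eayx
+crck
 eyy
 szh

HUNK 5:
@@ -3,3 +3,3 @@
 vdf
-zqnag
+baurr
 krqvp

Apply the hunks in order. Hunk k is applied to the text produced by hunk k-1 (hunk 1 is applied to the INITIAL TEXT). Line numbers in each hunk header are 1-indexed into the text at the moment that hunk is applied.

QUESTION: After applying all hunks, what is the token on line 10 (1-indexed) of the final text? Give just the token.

Answer: szh

Derivation:
Hunk 1: at line 3 remove [njj,oclcw] add [krqvp] -> 12 lines: dcc praa vdf zqnag krqvp rib iqx mir eayx eyy szh axh
Hunk 2: at line 5 remove [iqx,mir] add [zza] -> 11 lines: dcc praa vdf zqnag krqvp rib zza eayx eyy szh axh
Hunk 3: at line 6 remove [zza] add [fcnl] -> 11 lines: dcc praa vdf zqnag krqvp rib fcnl eayx eyy szh axh
Hunk 4: at line 6 remove [eayx] add [crck] -> 11 lines: dcc praa vdf zqnag krqvp rib fcnl crck eyy szh axh
Hunk 5: at line 3 remove [zqnag] add [baurr] -> 11 lines: dcc praa vdf baurr krqvp rib fcnl crck eyy szh axh
Final line 10: szh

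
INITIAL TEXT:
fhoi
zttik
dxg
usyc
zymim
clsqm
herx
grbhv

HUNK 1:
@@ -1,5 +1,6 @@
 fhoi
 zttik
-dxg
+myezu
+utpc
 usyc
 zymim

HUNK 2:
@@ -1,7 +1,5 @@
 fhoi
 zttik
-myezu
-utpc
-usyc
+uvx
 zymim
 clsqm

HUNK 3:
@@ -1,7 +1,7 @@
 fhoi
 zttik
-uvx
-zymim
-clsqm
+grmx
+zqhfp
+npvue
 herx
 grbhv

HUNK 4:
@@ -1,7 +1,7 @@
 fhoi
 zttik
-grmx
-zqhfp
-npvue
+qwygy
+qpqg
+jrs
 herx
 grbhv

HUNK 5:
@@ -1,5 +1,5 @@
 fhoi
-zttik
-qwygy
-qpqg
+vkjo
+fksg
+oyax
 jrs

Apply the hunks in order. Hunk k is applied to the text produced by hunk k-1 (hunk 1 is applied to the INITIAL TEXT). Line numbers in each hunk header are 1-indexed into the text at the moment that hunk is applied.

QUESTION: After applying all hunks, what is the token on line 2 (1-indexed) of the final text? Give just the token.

Answer: vkjo

Derivation:
Hunk 1: at line 1 remove [dxg] add [myezu,utpc] -> 9 lines: fhoi zttik myezu utpc usyc zymim clsqm herx grbhv
Hunk 2: at line 1 remove [myezu,utpc,usyc] add [uvx] -> 7 lines: fhoi zttik uvx zymim clsqm herx grbhv
Hunk 3: at line 1 remove [uvx,zymim,clsqm] add [grmx,zqhfp,npvue] -> 7 lines: fhoi zttik grmx zqhfp npvue herx grbhv
Hunk 4: at line 1 remove [grmx,zqhfp,npvue] add [qwygy,qpqg,jrs] -> 7 lines: fhoi zttik qwygy qpqg jrs herx grbhv
Hunk 5: at line 1 remove [zttik,qwygy,qpqg] add [vkjo,fksg,oyax] -> 7 lines: fhoi vkjo fksg oyax jrs herx grbhv
Final line 2: vkjo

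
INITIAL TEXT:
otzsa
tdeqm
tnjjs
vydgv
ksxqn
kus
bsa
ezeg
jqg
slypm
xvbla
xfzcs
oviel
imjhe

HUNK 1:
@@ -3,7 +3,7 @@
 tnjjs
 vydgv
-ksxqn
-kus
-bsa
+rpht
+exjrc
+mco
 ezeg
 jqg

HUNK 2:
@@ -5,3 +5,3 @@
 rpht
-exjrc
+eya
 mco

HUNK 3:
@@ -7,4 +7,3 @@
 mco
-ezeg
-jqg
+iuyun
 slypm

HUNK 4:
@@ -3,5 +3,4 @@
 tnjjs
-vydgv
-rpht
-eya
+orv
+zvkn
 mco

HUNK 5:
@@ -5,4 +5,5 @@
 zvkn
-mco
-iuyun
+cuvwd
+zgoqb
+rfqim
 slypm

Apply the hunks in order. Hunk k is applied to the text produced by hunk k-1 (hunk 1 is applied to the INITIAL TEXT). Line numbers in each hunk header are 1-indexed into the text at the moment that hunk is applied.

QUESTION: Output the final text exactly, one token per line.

Hunk 1: at line 3 remove [ksxqn,kus,bsa] add [rpht,exjrc,mco] -> 14 lines: otzsa tdeqm tnjjs vydgv rpht exjrc mco ezeg jqg slypm xvbla xfzcs oviel imjhe
Hunk 2: at line 5 remove [exjrc] add [eya] -> 14 lines: otzsa tdeqm tnjjs vydgv rpht eya mco ezeg jqg slypm xvbla xfzcs oviel imjhe
Hunk 3: at line 7 remove [ezeg,jqg] add [iuyun] -> 13 lines: otzsa tdeqm tnjjs vydgv rpht eya mco iuyun slypm xvbla xfzcs oviel imjhe
Hunk 4: at line 3 remove [vydgv,rpht,eya] add [orv,zvkn] -> 12 lines: otzsa tdeqm tnjjs orv zvkn mco iuyun slypm xvbla xfzcs oviel imjhe
Hunk 5: at line 5 remove [mco,iuyun] add [cuvwd,zgoqb,rfqim] -> 13 lines: otzsa tdeqm tnjjs orv zvkn cuvwd zgoqb rfqim slypm xvbla xfzcs oviel imjhe

Answer: otzsa
tdeqm
tnjjs
orv
zvkn
cuvwd
zgoqb
rfqim
slypm
xvbla
xfzcs
oviel
imjhe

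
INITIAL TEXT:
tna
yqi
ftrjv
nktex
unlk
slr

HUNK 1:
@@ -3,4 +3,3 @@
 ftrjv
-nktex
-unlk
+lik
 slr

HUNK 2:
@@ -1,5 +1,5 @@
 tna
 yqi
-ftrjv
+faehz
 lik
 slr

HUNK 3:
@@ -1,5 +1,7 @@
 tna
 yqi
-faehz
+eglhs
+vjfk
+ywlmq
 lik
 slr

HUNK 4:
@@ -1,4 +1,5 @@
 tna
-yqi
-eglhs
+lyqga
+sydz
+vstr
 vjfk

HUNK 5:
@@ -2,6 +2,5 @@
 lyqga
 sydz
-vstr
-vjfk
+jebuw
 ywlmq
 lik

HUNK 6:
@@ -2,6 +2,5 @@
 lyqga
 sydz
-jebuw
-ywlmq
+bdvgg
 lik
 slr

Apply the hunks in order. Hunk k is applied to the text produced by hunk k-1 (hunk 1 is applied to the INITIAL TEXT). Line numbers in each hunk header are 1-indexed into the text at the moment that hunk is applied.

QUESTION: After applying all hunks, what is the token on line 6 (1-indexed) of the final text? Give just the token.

Hunk 1: at line 3 remove [nktex,unlk] add [lik] -> 5 lines: tna yqi ftrjv lik slr
Hunk 2: at line 1 remove [ftrjv] add [faehz] -> 5 lines: tna yqi faehz lik slr
Hunk 3: at line 1 remove [faehz] add [eglhs,vjfk,ywlmq] -> 7 lines: tna yqi eglhs vjfk ywlmq lik slr
Hunk 4: at line 1 remove [yqi,eglhs] add [lyqga,sydz,vstr] -> 8 lines: tna lyqga sydz vstr vjfk ywlmq lik slr
Hunk 5: at line 2 remove [vstr,vjfk] add [jebuw] -> 7 lines: tna lyqga sydz jebuw ywlmq lik slr
Hunk 6: at line 2 remove [jebuw,ywlmq] add [bdvgg] -> 6 lines: tna lyqga sydz bdvgg lik slr
Final line 6: slr

Answer: slr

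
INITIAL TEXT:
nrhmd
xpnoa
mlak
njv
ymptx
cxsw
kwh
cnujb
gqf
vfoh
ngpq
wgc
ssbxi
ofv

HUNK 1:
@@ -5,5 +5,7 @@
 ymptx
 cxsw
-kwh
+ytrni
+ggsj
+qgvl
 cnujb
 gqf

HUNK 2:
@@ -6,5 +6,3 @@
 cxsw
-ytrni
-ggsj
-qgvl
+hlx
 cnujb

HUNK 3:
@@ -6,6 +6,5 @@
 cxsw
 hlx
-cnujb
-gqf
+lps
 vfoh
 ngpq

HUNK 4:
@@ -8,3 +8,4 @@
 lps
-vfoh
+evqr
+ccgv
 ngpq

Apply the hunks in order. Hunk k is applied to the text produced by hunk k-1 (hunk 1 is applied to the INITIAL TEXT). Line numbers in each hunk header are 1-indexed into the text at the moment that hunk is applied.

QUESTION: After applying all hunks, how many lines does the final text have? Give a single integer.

Hunk 1: at line 5 remove [kwh] add [ytrni,ggsj,qgvl] -> 16 lines: nrhmd xpnoa mlak njv ymptx cxsw ytrni ggsj qgvl cnujb gqf vfoh ngpq wgc ssbxi ofv
Hunk 2: at line 6 remove [ytrni,ggsj,qgvl] add [hlx] -> 14 lines: nrhmd xpnoa mlak njv ymptx cxsw hlx cnujb gqf vfoh ngpq wgc ssbxi ofv
Hunk 3: at line 6 remove [cnujb,gqf] add [lps] -> 13 lines: nrhmd xpnoa mlak njv ymptx cxsw hlx lps vfoh ngpq wgc ssbxi ofv
Hunk 4: at line 8 remove [vfoh] add [evqr,ccgv] -> 14 lines: nrhmd xpnoa mlak njv ymptx cxsw hlx lps evqr ccgv ngpq wgc ssbxi ofv
Final line count: 14

Answer: 14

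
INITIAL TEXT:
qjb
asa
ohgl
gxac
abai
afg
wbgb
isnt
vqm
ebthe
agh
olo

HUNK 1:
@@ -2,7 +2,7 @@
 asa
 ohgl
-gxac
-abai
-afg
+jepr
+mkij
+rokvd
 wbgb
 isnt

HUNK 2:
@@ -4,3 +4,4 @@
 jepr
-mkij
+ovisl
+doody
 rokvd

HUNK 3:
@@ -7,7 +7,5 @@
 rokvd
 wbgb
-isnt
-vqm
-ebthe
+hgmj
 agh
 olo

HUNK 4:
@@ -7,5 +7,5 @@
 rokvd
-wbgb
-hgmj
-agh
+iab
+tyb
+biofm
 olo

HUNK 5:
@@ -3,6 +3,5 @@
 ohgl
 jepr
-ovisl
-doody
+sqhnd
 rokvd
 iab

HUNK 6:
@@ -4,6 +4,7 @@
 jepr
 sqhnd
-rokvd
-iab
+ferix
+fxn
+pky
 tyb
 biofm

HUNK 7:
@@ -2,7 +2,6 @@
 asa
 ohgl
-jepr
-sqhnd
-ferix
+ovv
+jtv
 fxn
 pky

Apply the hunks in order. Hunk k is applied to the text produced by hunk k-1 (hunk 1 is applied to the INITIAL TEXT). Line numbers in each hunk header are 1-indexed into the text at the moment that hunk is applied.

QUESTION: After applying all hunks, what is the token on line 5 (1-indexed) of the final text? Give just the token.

Hunk 1: at line 2 remove [gxac,abai,afg] add [jepr,mkij,rokvd] -> 12 lines: qjb asa ohgl jepr mkij rokvd wbgb isnt vqm ebthe agh olo
Hunk 2: at line 4 remove [mkij] add [ovisl,doody] -> 13 lines: qjb asa ohgl jepr ovisl doody rokvd wbgb isnt vqm ebthe agh olo
Hunk 3: at line 7 remove [isnt,vqm,ebthe] add [hgmj] -> 11 lines: qjb asa ohgl jepr ovisl doody rokvd wbgb hgmj agh olo
Hunk 4: at line 7 remove [wbgb,hgmj,agh] add [iab,tyb,biofm] -> 11 lines: qjb asa ohgl jepr ovisl doody rokvd iab tyb biofm olo
Hunk 5: at line 3 remove [ovisl,doody] add [sqhnd] -> 10 lines: qjb asa ohgl jepr sqhnd rokvd iab tyb biofm olo
Hunk 6: at line 4 remove [rokvd,iab] add [ferix,fxn,pky] -> 11 lines: qjb asa ohgl jepr sqhnd ferix fxn pky tyb biofm olo
Hunk 7: at line 2 remove [jepr,sqhnd,ferix] add [ovv,jtv] -> 10 lines: qjb asa ohgl ovv jtv fxn pky tyb biofm olo
Final line 5: jtv

Answer: jtv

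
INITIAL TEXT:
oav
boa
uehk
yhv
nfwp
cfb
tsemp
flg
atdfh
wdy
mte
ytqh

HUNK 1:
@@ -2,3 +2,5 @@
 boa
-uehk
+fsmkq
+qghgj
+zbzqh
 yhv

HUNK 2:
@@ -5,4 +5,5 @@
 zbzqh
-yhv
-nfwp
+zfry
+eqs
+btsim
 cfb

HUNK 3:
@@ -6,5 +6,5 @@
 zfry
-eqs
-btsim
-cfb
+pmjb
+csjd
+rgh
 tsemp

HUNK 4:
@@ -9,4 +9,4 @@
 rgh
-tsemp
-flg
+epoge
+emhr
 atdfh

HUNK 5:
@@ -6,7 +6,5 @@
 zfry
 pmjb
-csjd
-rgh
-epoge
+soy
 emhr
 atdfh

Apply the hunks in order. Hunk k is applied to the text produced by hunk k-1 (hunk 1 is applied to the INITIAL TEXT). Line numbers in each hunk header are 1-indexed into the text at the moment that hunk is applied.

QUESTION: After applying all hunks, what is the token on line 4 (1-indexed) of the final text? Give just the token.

Hunk 1: at line 2 remove [uehk] add [fsmkq,qghgj,zbzqh] -> 14 lines: oav boa fsmkq qghgj zbzqh yhv nfwp cfb tsemp flg atdfh wdy mte ytqh
Hunk 2: at line 5 remove [yhv,nfwp] add [zfry,eqs,btsim] -> 15 lines: oav boa fsmkq qghgj zbzqh zfry eqs btsim cfb tsemp flg atdfh wdy mte ytqh
Hunk 3: at line 6 remove [eqs,btsim,cfb] add [pmjb,csjd,rgh] -> 15 lines: oav boa fsmkq qghgj zbzqh zfry pmjb csjd rgh tsemp flg atdfh wdy mte ytqh
Hunk 4: at line 9 remove [tsemp,flg] add [epoge,emhr] -> 15 lines: oav boa fsmkq qghgj zbzqh zfry pmjb csjd rgh epoge emhr atdfh wdy mte ytqh
Hunk 5: at line 6 remove [csjd,rgh,epoge] add [soy] -> 13 lines: oav boa fsmkq qghgj zbzqh zfry pmjb soy emhr atdfh wdy mte ytqh
Final line 4: qghgj

Answer: qghgj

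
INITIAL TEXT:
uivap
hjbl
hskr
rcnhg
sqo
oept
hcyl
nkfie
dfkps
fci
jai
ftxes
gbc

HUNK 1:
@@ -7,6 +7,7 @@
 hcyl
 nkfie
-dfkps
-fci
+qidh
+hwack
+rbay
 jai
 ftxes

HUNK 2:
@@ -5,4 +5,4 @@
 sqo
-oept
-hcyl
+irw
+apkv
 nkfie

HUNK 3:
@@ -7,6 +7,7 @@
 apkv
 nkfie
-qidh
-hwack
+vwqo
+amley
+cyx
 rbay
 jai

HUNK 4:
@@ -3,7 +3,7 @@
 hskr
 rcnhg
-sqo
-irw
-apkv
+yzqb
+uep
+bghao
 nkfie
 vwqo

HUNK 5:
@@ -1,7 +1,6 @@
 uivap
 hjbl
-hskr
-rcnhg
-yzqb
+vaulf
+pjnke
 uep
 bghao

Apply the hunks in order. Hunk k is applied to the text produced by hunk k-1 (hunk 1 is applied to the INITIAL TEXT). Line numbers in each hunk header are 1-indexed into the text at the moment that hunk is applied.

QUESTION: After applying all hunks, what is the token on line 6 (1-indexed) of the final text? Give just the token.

Answer: bghao

Derivation:
Hunk 1: at line 7 remove [dfkps,fci] add [qidh,hwack,rbay] -> 14 lines: uivap hjbl hskr rcnhg sqo oept hcyl nkfie qidh hwack rbay jai ftxes gbc
Hunk 2: at line 5 remove [oept,hcyl] add [irw,apkv] -> 14 lines: uivap hjbl hskr rcnhg sqo irw apkv nkfie qidh hwack rbay jai ftxes gbc
Hunk 3: at line 7 remove [qidh,hwack] add [vwqo,amley,cyx] -> 15 lines: uivap hjbl hskr rcnhg sqo irw apkv nkfie vwqo amley cyx rbay jai ftxes gbc
Hunk 4: at line 3 remove [sqo,irw,apkv] add [yzqb,uep,bghao] -> 15 lines: uivap hjbl hskr rcnhg yzqb uep bghao nkfie vwqo amley cyx rbay jai ftxes gbc
Hunk 5: at line 1 remove [hskr,rcnhg,yzqb] add [vaulf,pjnke] -> 14 lines: uivap hjbl vaulf pjnke uep bghao nkfie vwqo amley cyx rbay jai ftxes gbc
Final line 6: bghao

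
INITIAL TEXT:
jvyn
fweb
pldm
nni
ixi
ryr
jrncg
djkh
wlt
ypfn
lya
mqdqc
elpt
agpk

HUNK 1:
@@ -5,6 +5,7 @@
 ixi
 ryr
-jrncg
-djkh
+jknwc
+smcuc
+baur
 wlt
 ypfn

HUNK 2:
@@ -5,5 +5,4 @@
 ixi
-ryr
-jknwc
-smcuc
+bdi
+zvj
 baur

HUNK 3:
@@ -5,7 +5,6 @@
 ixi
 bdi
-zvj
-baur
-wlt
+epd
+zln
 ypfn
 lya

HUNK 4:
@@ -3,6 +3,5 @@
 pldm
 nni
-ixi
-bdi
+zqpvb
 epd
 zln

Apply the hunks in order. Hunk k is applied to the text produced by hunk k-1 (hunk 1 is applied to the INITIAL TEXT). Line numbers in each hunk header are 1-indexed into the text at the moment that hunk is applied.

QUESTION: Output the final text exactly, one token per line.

Hunk 1: at line 5 remove [jrncg,djkh] add [jknwc,smcuc,baur] -> 15 lines: jvyn fweb pldm nni ixi ryr jknwc smcuc baur wlt ypfn lya mqdqc elpt agpk
Hunk 2: at line 5 remove [ryr,jknwc,smcuc] add [bdi,zvj] -> 14 lines: jvyn fweb pldm nni ixi bdi zvj baur wlt ypfn lya mqdqc elpt agpk
Hunk 3: at line 5 remove [zvj,baur,wlt] add [epd,zln] -> 13 lines: jvyn fweb pldm nni ixi bdi epd zln ypfn lya mqdqc elpt agpk
Hunk 4: at line 3 remove [ixi,bdi] add [zqpvb] -> 12 lines: jvyn fweb pldm nni zqpvb epd zln ypfn lya mqdqc elpt agpk

Answer: jvyn
fweb
pldm
nni
zqpvb
epd
zln
ypfn
lya
mqdqc
elpt
agpk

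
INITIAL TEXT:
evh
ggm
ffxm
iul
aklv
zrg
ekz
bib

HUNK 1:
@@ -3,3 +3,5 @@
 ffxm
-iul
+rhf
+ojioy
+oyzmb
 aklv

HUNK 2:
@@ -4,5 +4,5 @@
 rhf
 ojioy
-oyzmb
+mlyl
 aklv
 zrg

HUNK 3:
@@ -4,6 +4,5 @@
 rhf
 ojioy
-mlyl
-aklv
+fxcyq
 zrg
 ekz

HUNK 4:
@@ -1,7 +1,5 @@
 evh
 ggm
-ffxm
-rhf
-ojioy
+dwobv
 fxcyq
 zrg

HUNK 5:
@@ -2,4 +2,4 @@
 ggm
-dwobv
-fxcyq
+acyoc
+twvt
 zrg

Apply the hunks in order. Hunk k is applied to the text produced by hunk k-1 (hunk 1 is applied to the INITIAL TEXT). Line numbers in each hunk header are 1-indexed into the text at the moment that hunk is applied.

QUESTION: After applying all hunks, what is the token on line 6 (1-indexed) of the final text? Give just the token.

Hunk 1: at line 3 remove [iul] add [rhf,ojioy,oyzmb] -> 10 lines: evh ggm ffxm rhf ojioy oyzmb aklv zrg ekz bib
Hunk 2: at line 4 remove [oyzmb] add [mlyl] -> 10 lines: evh ggm ffxm rhf ojioy mlyl aklv zrg ekz bib
Hunk 3: at line 4 remove [mlyl,aklv] add [fxcyq] -> 9 lines: evh ggm ffxm rhf ojioy fxcyq zrg ekz bib
Hunk 4: at line 1 remove [ffxm,rhf,ojioy] add [dwobv] -> 7 lines: evh ggm dwobv fxcyq zrg ekz bib
Hunk 5: at line 2 remove [dwobv,fxcyq] add [acyoc,twvt] -> 7 lines: evh ggm acyoc twvt zrg ekz bib
Final line 6: ekz

Answer: ekz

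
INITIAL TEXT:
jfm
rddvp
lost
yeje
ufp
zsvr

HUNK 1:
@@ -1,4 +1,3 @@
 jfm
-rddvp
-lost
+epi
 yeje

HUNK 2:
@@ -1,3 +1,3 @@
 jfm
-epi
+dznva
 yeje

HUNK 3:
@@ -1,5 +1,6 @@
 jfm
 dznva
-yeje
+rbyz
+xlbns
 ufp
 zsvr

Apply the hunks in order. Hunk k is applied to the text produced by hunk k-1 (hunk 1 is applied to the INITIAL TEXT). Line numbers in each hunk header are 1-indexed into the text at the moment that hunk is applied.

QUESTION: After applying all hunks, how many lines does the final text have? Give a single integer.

Hunk 1: at line 1 remove [rddvp,lost] add [epi] -> 5 lines: jfm epi yeje ufp zsvr
Hunk 2: at line 1 remove [epi] add [dznva] -> 5 lines: jfm dznva yeje ufp zsvr
Hunk 3: at line 1 remove [yeje] add [rbyz,xlbns] -> 6 lines: jfm dznva rbyz xlbns ufp zsvr
Final line count: 6

Answer: 6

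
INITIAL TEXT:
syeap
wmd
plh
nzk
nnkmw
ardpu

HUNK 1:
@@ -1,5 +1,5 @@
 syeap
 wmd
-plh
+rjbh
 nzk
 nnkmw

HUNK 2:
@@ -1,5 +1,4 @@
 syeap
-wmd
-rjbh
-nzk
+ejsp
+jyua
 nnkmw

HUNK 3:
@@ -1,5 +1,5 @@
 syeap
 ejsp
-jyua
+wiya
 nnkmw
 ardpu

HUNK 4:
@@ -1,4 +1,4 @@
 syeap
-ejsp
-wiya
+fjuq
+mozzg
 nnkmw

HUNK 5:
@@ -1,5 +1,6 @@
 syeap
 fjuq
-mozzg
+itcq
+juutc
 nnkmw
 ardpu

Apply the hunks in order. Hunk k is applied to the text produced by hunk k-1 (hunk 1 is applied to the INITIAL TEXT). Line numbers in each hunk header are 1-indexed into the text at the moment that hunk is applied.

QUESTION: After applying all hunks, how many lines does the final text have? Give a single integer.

Hunk 1: at line 1 remove [plh] add [rjbh] -> 6 lines: syeap wmd rjbh nzk nnkmw ardpu
Hunk 2: at line 1 remove [wmd,rjbh,nzk] add [ejsp,jyua] -> 5 lines: syeap ejsp jyua nnkmw ardpu
Hunk 3: at line 1 remove [jyua] add [wiya] -> 5 lines: syeap ejsp wiya nnkmw ardpu
Hunk 4: at line 1 remove [ejsp,wiya] add [fjuq,mozzg] -> 5 lines: syeap fjuq mozzg nnkmw ardpu
Hunk 5: at line 1 remove [mozzg] add [itcq,juutc] -> 6 lines: syeap fjuq itcq juutc nnkmw ardpu
Final line count: 6

Answer: 6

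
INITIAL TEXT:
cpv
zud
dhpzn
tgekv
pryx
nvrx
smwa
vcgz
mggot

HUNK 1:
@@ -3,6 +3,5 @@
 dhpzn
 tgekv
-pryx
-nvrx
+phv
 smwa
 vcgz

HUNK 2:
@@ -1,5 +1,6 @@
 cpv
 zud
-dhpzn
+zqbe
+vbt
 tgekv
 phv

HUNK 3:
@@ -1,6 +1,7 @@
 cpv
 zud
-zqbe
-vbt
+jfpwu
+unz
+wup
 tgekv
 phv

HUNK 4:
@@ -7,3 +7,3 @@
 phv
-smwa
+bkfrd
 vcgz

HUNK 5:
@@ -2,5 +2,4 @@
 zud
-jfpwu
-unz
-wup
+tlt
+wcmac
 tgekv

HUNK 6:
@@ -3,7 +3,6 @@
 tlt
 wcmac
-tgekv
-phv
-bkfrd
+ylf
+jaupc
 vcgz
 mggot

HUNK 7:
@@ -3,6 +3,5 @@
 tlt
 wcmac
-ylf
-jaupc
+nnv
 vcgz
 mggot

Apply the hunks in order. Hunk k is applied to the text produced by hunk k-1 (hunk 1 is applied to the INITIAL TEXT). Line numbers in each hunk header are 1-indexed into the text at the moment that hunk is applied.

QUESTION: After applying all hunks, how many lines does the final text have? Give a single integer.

Answer: 7

Derivation:
Hunk 1: at line 3 remove [pryx,nvrx] add [phv] -> 8 lines: cpv zud dhpzn tgekv phv smwa vcgz mggot
Hunk 2: at line 1 remove [dhpzn] add [zqbe,vbt] -> 9 lines: cpv zud zqbe vbt tgekv phv smwa vcgz mggot
Hunk 3: at line 1 remove [zqbe,vbt] add [jfpwu,unz,wup] -> 10 lines: cpv zud jfpwu unz wup tgekv phv smwa vcgz mggot
Hunk 4: at line 7 remove [smwa] add [bkfrd] -> 10 lines: cpv zud jfpwu unz wup tgekv phv bkfrd vcgz mggot
Hunk 5: at line 2 remove [jfpwu,unz,wup] add [tlt,wcmac] -> 9 lines: cpv zud tlt wcmac tgekv phv bkfrd vcgz mggot
Hunk 6: at line 3 remove [tgekv,phv,bkfrd] add [ylf,jaupc] -> 8 lines: cpv zud tlt wcmac ylf jaupc vcgz mggot
Hunk 7: at line 3 remove [ylf,jaupc] add [nnv] -> 7 lines: cpv zud tlt wcmac nnv vcgz mggot
Final line count: 7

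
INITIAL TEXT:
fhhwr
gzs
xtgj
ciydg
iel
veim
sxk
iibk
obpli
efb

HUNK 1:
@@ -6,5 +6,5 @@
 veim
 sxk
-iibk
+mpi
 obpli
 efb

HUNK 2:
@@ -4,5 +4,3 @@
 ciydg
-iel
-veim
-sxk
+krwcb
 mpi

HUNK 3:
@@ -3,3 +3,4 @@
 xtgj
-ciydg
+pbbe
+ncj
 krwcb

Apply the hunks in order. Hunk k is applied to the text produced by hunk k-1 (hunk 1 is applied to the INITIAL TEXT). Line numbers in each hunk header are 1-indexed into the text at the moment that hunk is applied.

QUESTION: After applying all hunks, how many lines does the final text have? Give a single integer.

Hunk 1: at line 6 remove [iibk] add [mpi] -> 10 lines: fhhwr gzs xtgj ciydg iel veim sxk mpi obpli efb
Hunk 2: at line 4 remove [iel,veim,sxk] add [krwcb] -> 8 lines: fhhwr gzs xtgj ciydg krwcb mpi obpli efb
Hunk 3: at line 3 remove [ciydg] add [pbbe,ncj] -> 9 lines: fhhwr gzs xtgj pbbe ncj krwcb mpi obpli efb
Final line count: 9

Answer: 9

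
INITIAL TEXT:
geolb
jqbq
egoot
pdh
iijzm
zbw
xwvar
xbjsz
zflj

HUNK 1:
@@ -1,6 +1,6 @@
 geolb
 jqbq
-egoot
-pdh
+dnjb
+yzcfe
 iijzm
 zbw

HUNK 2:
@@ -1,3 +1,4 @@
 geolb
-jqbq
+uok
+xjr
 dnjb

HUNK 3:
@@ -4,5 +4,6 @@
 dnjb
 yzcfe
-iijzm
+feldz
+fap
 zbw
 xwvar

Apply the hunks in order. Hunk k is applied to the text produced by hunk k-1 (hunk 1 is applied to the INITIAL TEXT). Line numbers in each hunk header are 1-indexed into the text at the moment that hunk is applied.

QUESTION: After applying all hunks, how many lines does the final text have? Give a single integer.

Hunk 1: at line 1 remove [egoot,pdh] add [dnjb,yzcfe] -> 9 lines: geolb jqbq dnjb yzcfe iijzm zbw xwvar xbjsz zflj
Hunk 2: at line 1 remove [jqbq] add [uok,xjr] -> 10 lines: geolb uok xjr dnjb yzcfe iijzm zbw xwvar xbjsz zflj
Hunk 3: at line 4 remove [iijzm] add [feldz,fap] -> 11 lines: geolb uok xjr dnjb yzcfe feldz fap zbw xwvar xbjsz zflj
Final line count: 11

Answer: 11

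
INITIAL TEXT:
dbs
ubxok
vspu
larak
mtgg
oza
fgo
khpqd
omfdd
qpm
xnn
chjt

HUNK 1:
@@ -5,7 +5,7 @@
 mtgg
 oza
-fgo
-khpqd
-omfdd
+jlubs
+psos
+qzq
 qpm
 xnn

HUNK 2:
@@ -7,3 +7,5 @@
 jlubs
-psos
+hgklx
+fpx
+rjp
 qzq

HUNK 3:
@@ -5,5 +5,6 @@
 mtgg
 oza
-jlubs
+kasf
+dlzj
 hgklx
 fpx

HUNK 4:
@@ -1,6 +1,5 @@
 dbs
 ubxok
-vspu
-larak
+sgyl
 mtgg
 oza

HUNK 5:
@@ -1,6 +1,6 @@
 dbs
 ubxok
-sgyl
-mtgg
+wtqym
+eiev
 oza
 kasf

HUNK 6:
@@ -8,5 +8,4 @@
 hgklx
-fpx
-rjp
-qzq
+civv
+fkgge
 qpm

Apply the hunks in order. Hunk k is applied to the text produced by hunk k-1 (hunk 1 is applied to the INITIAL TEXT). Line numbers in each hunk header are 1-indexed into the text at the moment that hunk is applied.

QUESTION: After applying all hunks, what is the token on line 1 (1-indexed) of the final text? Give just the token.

Answer: dbs

Derivation:
Hunk 1: at line 5 remove [fgo,khpqd,omfdd] add [jlubs,psos,qzq] -> 12 lines: dbs ubxok vspu larak mtgg oza jlubs psos qzq qpm xnn chjt
Hunk 2: at line 7 remove [psos] add [hgklx,fpx,rjp] -> 14 lines: dbs ubxok vspu larak mtgg oza jlubs hgklx fpx rjp qzq qpm xnn chjt
Hunk 3: at line 5 remove [jlubs] add [kasf,dlzj] -> 15 lines: dbs ubxok vspu larak mtgg oza kasf dlzj hgklx fpx rjp qzq qpm xnn chjt
Hunk 4: at line 1 remove [vspu,larak] add [sgyl] -> 14 lines: dbs ubxok sgyl mtgg oza kasf dlzj hgklx fpx rjp qzq qpm xnn chjt
Hunk 5: at line 1 remove [sgyl,mtgg] add [wtqym,eiev] -> 14 lines: dbs ubxok wtqym eiev oza kasf dlzj hgklx fpx rjp qzq qpm xnn chjt
Hunk 6: at line 8 remove [fpx,rjp,qzq] add [civv,fkgge] -> 13 lines: dbs ubxok wtqym eiev oza kasf dlzj hgklx civv fkgge qpm xnn chjt
Final line 1: dbs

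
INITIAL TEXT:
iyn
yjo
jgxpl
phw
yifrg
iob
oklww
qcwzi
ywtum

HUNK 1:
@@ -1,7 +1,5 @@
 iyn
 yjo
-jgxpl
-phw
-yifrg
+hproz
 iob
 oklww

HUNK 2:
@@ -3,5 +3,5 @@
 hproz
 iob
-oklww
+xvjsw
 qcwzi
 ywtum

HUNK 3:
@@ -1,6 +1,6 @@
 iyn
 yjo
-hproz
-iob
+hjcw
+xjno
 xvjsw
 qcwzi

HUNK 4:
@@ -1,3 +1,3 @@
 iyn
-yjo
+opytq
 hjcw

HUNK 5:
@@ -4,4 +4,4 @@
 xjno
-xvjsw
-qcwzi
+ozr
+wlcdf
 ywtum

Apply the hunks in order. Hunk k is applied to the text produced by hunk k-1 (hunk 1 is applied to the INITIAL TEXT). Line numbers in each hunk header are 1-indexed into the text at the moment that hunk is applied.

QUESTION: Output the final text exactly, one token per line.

Hunk 1: at line 1 remove [jgxpl,phw,yifrg] add [hproz] -> 7 lines: iyn yjo hproz iob oklww qcwzi ywtum
Hunk 2: at line 3 remove [oklww] add [xvjsw] -> 7 lines: iyn yjo hproz iob xvjsw qcwzi ywtum
Hunk 3: at line 1 remove [hproz,iob] add [hjcw,xjno] -> 7 lines: iyn yjo hjcw xjno xvjsw qcwzi ywtum
Hunk 4: at line 1 remove [yjo] add [opytq] -> 7 lines: iyn opytq hjcw xjno xvjsw qcwzi ywtum
Hunk 5: at line 4 remove [xvjsw,qcwzi] add [ozr,wlcdf] -> 7 lines: iyn opytq hjcw xjno ozr wlcdf ywtum

Answer: iyn
opytq
hjcw
xjno
ozr
wlcdf
ywtum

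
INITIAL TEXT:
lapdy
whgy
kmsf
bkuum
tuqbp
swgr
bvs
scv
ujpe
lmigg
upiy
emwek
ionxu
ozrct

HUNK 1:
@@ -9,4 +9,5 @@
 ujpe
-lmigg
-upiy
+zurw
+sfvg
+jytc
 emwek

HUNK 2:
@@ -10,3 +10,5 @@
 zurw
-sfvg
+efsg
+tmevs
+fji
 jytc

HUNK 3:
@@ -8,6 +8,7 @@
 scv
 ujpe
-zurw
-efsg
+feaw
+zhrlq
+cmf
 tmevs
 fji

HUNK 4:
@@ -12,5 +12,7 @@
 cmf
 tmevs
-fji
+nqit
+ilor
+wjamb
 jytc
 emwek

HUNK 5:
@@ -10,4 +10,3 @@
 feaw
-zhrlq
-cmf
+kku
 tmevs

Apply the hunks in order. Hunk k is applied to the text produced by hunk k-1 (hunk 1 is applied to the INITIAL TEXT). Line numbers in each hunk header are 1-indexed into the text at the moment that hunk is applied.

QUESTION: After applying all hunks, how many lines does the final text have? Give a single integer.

Answer: 19

Derivation:
Hunk 1: at line 9 remove [lmigg,upiy] add [zurw,sfvg,jytc] -> 15 lines: lapdy whgy kmsf bkuum tuqbp swgr bvs scv ujpe zurw sfvg jytc emwek ionxu ozrct
Hunk 2: at line 10 remove [sfvg] add [efsg,tmevs,fji] -> 17 lines: lapdy whgy kmsf bkuum tuqbp swgr bvs scv ujpe zurw efsg tmevs fji jytc emwek ionxu ozrct
Hunk 3: at line 8 remove [zurw,efsg] add [feaw,zhrlq,cmf] -> 18 lines: lapdy whgy kmsf bkuum tuqbp swgr bvs scv ujpe feaw zhrlq cmf tmevs fji jytc emwek ionxu ozrct
Hunk 4: at line 12 remove [fji] add [nqit,ilor,wjamb] -> 20 lines: lapdy whgy kmsf bkuum tuqbp swgr bvs scv ujpe feaw zhrlq cmf tmevs nqit ilor wjamb jytc emwek ionxu ozrct
Hunk 5: at line 10 remove [zhrlq,cmf] add [kku] -> 19 lines: lapdy whgy kmsf bkuum tuqbp swgr bvs scv ujpe feaw kku tmevs nqit ilor wjamb jytc emwek ionxu ozrct
Final line count: 19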